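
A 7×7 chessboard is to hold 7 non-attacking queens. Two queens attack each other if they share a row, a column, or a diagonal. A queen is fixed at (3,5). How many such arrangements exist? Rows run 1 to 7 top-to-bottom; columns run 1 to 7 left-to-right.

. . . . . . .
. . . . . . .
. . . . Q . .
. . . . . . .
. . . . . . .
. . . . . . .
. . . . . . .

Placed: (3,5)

6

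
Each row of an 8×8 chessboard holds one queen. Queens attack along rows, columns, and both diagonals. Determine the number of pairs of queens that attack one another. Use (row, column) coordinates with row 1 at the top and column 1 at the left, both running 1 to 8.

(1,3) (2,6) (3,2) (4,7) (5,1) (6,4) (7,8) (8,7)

3

Same column: (4,7)–(8,7) (column 7).
Same diagonal: (3,2)–(8,7) (|3−8| = |2−7| = 5); (7,8)–(8,7) (|7−8| = |8−7| = 1).
Total attacking pairs: 3.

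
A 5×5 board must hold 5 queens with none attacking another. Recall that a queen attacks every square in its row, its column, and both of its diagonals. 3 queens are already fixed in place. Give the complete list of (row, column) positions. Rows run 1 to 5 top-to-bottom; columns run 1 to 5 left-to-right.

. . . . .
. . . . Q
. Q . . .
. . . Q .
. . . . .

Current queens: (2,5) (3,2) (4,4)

Row 1: attacked by (2,5)→{4,5}; (3,2)→{2,4}; (4,4)→{1,4}. Safe: 3. Place at column 3.
Row 5: attacked by (1,3)→{3}; (2,5)→{2,5}; (3,2)→{2,4}; (4,4)→{3,4,5}. Safe: 1. Place at column 1.
Columns [3, 5, 2, 4, 1], r−c [-2, -3, 1, 0, 4], r+c [4, 7, 5, 8, 6] are all distinct, so no two queens attack.

(1,3) (2,5) (3,2) (4,4) (5,1)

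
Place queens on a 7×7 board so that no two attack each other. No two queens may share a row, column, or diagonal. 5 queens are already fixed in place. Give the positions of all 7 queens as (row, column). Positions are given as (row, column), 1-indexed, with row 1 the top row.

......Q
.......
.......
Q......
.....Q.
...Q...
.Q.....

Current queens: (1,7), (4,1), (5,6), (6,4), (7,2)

(1,7) (2,5) (3,3) (4,1) (5,6) (6,4) (7,2)

Row 2: attacked by (1,7)→{6,7}; (4,1)→{1,3}; (5,6)→{3,6}; (6,4)→{4}; (7,2)→{2,7}. Safe: 5. Place at column 5.
Row 3: attacked by (1,7)→{5,7}; (2,5)→{4,5,6}; (4,1)→{1,2}; (5,6)→{4,6}; (6,4)→{1,4,7}; (7,2)→{2,6}. Safe: 3. Place at column 3.
Columns [7, 5, 3, 1, 6, 4, 2], r−c [-6, -3, 0, 3, -1, 2, 5], r+c [8, 7, 6, 5, 11, 10, 9] are all distinct, so no two queens attack.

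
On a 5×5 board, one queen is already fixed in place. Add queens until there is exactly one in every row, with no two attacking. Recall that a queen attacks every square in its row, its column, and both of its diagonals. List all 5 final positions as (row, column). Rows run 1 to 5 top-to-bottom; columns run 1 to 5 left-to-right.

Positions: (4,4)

Row 1: attacked by (4,4)→{1,4}. Safe: 2, 3, 5. Place at column 3.
Row 2: attacked by (1,3)→{2,3,4}; (4,4)→{2,4}. Safe: 1, 5. Place at column 5.
Row 3: attacked by (1,3)→{1,3,5}; (2,5)→{4,5}; (4,4)→{3,4,5}. Safe: 2. Place at column 2.
Row 5: attacked by (1,3)→{3}; (2,5)→{2,5}; (3,2)→{2,4}; (4,4)→{3,4,5}. Safe: 1. Place at column 1.
Columns [3, 5, 2, 4, 1], r−c [-2, -3, 1, 0, 4], r+c [4, 7, 5, 8, 6] are all distinct, so no two queens attack.

(1,3) (2,5) (3,2) (4,4) (5,1)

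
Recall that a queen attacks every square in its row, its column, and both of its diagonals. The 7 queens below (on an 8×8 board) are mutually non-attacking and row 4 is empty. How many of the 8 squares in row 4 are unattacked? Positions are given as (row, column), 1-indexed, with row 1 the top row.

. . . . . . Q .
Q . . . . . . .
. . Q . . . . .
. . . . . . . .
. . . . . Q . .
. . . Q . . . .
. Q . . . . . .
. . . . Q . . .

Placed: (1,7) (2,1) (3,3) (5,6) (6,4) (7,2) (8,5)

1

(1,7) attacks row 4 at column 7 and diagonals 4.
(2,1) attacks row 4 at column 1 and diagonals 3.
(3,3) attacks row 4 at column 3 and diagonals 2, 4.
(5,6) attacks row 4 at column 6 and diagonals 5, 7.
(6,4) attacks row 4 at column 4 and diagonals 2, 6.
(7,2) attacks row 4 at column 2 and diagonals 5.
(8,5) attacks row 4 at column 5 and diagonals 1.
Attacked columns: {1, 2, 3, 4, 5, 6, 7}. Safe: {8}.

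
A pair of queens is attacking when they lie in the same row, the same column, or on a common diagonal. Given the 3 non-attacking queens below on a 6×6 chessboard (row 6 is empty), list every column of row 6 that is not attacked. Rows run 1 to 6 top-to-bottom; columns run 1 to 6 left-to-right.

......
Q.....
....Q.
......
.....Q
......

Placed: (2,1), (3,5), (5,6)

(2,1) attacks row 6 at column 1 and diagonals 5.
(3,5) attacks row 6 at column 5 and diagonals 2.
(5,6) attacks row 6 at column 6 and diagonals 5.
Attacked columns: {1, 2, 5, 6}. Safe: {3, 4}.

columns 3, 4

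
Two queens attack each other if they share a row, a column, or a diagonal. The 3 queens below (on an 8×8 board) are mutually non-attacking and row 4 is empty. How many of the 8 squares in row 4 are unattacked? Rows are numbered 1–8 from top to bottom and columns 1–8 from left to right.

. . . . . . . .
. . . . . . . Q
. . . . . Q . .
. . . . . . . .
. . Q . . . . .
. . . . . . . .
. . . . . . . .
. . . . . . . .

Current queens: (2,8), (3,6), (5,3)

1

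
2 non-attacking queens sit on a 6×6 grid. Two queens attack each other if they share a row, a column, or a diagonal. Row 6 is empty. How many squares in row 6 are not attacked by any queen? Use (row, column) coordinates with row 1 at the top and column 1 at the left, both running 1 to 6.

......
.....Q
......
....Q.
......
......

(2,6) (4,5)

2

(2,6) attacks row 6 at column 6 and diagonals 2.
(4,5) attacks row 6 at column 5 and diagonals 3.
Attacked columns: {2, 3, 5, 6}. Safe: {1, 4}.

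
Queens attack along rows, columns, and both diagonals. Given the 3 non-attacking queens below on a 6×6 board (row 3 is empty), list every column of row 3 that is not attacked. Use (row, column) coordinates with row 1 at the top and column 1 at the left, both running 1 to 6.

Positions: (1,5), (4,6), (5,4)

(1,5) attacks row 3 at column 5 and diagonals 3.
(4,6) attacks row 3 at column 6 and diagonals 5.
(5,4) attacks row 3 at column 4 and diagonals 2, 6.
Attacked columns: {2, 3, 4, 5, 6}. Safe: {1}.

columns 1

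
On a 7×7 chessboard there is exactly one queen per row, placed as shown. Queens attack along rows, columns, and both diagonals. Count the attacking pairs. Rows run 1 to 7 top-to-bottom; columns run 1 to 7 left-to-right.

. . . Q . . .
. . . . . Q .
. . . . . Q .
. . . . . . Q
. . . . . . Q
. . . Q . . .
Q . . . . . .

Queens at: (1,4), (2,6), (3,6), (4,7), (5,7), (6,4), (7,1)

7

Same column: (1,4)–(6,4) (column 4); (2,6)–(3,6) (column 6); (4,7)–(5,7) (column 7).
Same diagonal: (1,4)–(3,6) (|1−3| = |4−6| = 2); (1,4)–(4,7) (|1−4| = |4−7| = 3); (2,6)–(7,1) (|2−7| = |6−1| = 5); (3,6)–(4,7) (|3−4| = |6−7| = 1).
Total attacking pairs: 7.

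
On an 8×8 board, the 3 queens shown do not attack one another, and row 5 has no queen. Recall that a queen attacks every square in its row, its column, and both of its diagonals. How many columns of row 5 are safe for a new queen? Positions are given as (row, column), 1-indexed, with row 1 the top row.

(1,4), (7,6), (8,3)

4

(1,4) attacks row 5 at column 4 and diagonals 8.
(7,6) attacks row 5 at column 6 and diagonals 4, 8.
(8,3) attacks row 5 at column 3 and diagonals 6.
Attacked columns: {3, 4, 6, 8}. Safe: {1, 2, 5, 7}.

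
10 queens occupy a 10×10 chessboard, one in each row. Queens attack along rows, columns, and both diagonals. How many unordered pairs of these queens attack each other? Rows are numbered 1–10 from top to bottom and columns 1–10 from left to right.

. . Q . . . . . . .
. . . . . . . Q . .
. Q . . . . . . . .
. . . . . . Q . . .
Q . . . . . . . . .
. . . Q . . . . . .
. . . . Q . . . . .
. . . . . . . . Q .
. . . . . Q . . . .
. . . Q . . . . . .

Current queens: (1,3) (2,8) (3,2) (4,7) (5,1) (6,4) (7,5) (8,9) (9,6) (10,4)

Same column: (6,4)–(10,4) (column 4).
Same diagonal: (2,8)–(6,4) (|2−6| = |8−4| = 4); (6,4)–(7,5) (|6−7| = |4−5| = 1).
Total attacking pairs: 3.

3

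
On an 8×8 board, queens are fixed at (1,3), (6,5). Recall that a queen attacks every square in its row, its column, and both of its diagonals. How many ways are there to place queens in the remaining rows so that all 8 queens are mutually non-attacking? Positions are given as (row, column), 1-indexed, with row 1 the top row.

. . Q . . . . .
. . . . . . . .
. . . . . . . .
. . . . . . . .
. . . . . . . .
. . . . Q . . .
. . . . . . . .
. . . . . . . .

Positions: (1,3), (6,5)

2

Branch on row 2: col 6 → 2; col 7 → 0; col 8 → 0.
Sum: 2 + 0 + 0 = 2.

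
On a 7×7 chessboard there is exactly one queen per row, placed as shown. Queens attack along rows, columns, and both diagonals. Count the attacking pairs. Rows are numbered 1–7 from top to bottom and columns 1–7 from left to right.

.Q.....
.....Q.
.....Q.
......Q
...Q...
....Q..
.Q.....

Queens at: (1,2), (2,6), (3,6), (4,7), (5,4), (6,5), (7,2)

Same column: (1,2)–(7,2) (column 2); (2,6)–(3,6) (column 6).
Same diagonal: (3,6)–(4,7) (|3−4| = |6−7| = 1); (3,6)–(5,4) (|3−5| = |6−4| = 2); (3,6)–(7,2) (|3−7| = |6−2| = 4); (4,7)–(6,5) (|4−6| = |7−5| = 2); (5,4)–(6,5) (|5−6| = |4−5| = 1); (5,4)–(7,2) (|5−7| = |4−2| = 2).
Total attacking pairs: 8.

8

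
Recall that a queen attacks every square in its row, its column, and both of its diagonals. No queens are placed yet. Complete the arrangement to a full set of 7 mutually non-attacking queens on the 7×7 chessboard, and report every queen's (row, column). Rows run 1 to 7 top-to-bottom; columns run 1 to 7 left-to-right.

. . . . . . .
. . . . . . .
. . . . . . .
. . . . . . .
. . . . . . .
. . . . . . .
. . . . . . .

Row 1: Safe: 1, 2, 3, 4, 5, 6, 7. Place at column 2.
Row 2: attacked by (1,2)→{1,2,3}. Safe: 4, 5, 6, 7. Place at column 7.
Row 3: attacked by (1,2)→{2,4}; (2,7)→{6,7}. Safe: 1, 3, 5. Place at column 5.
Row 4: attacked by (1,2)→{2,5}; (2,7)→{5,7}; (3,5)→{4,5,6}. Safe: 1, 3. Place at column 3.
Row 5: attacked by (1,2)→{2,6}; (2,7)→{4,7}; (3,5)→{3,5,7}; (4,3)→{2,3,4}. Safe: 1. Place at column 1.
Row 6: attacked by (1,2)→{2,7}; (2,7)→{3,7}; (3,5)→{2,5}; (4,3)→{1,3,5}; (5,1)→{1,2}. Safe: 4, 6. Place at column 6.
Row 7: attacked by (1,2)→{2}; (2,7)→{2,7}; (3,5)→{1,5}; (4,3)→{3,6}; (5,1)→{1,3}; (6,6)→{5,6,7}. Safe: 4. Place at column 4.
Columns [2, 7, 5, 3, 1, 6, 4], r−c [-1, -5, -2, 1, 4, 0, 3], r+c [3, 9, 8, 7, 6, 12, 11] are all distinct, so no two queens attack.

(1,2) (2,7) (3,5) (4,3) (5,1) (6,6) (7,4)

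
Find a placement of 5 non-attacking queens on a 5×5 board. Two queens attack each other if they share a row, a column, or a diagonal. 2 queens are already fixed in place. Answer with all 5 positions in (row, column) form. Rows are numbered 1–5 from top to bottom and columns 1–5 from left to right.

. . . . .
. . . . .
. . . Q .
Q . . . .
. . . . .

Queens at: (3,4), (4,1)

Row 1: attacked by (3,4)→{2,4}; (4,1)→{1,4}. Safe: 3, 5. Place at column 5.
Row 2: attacked by (1,5)→{4,5}; (3,4)→{3,4,5}; (4,1)→{1,3}. Safe: 2. Place at column 2.
Row 5: attacked by (1,5)→{1,5}; (2,2)→{2,5}; (3,4)→{2,4}; (4,1)→{1,2}. Safe: 3. Place at column 3.
Columns [5, 2, 4, 1, 3], r−c [-4, 0, -1, 3, 2], r+c [6, 4, 7, 5, 8] are all distinct, so no two queens attack.

(1,5) (2,2) (3,4) (4,1) (5,3)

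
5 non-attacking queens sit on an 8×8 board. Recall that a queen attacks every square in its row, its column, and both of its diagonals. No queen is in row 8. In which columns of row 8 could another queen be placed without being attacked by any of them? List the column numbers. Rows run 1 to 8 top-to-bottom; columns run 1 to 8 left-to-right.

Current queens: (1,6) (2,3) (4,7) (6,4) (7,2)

(1,6) attacks row 8 at column 6.
(2,3) attacks row 8 at column 3.
(4,7) attacks row 8 at column 7 and diagonals 3.
(6,4) attacks row 8 at column 4 and diagonals 2, 6.
(7,2) attacks row 8 at column 2 and diagonals 1, 3.
Attacked columns: {1, 2, 3, 4, 6, 7}. Safe: {5, 8}.

columns 5, 8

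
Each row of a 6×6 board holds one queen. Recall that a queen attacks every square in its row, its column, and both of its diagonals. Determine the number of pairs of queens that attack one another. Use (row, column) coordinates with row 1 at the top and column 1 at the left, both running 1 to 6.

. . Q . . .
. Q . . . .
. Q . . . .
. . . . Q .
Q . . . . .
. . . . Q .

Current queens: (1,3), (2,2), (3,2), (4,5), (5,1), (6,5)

4

Same column: (2,2)–(3,2) (column 2); (4,5)–(6,5) (column 5).
Same diagonal: (1,3)–(2,2) (|1−2| = |3−2| = 1); (3,2)–(6,5) (|3−6| = |2−5| = 3).
Total attacking pairs: 4.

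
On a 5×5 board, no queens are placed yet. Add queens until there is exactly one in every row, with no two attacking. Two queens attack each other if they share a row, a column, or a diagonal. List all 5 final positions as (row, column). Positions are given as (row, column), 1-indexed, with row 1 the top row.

(1,1) (2,3) (3,5) (4,2) (5,4)

Row 1: Safe: 1, 2, 3, 4, 5. Place at column 1.
Row 2: attacked by (1,1)→{1,2}. Safe: 3, 4, 5. Place at column 3.
Row 3: attacked by (1,1)→{1,3}; (2,3)→{2,3,4}. Safe: 5. Place at column 5.
Row 4: attacked by (1,1)→{1,4}; (2,3)→{1,3,5}; (3,5)→{4,5}. Safe: 2. Place at column 2.
Row 5: attacked by (1,1)→{1,5}; (2,3)→{3}; (3,5)→{3,5}; (4,2)→{1,2,3}. Safe: 4. Place at column 4.
Columns [1, 3, 5, 2, 4], r−c [0, -1, -2, 2, 1], r+c [2, 5, 8, 6, 9] are all distinct, so no two queens attack.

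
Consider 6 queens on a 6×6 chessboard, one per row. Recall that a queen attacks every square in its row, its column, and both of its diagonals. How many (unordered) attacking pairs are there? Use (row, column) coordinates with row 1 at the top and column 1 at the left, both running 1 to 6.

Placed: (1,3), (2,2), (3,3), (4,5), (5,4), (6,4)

Same column: (1,3)–(3,3) (column 3); (5,4)–(6,4) (column 4).
Same diagonal: (1,3)–(2,2) (|1−2| = |3−2| = 1); (2,2)–(3,3) (|2−3| = |2−3| = 1); (4,5)–(5,4) (|4−5| = |5−4| = 1).
Total attacking pairs: 5.

5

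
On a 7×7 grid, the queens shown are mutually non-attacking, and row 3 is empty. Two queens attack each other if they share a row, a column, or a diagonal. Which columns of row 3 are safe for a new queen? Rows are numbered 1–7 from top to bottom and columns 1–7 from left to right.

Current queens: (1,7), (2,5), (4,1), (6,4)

(1,7) attacks row 3 at column 7 and diagonals 5.
(2,5) attacks row 3 at column 5 and diagonals 4, 6.
(4,1) attacks row 3 at column 1 and diagonals 2.
(6,4) attacks row 3 at column 4 and diagonals 1, 7.
Attacked columns: {1, 2, 4, 5, 6, 7}. Safe: {3}.

columns 3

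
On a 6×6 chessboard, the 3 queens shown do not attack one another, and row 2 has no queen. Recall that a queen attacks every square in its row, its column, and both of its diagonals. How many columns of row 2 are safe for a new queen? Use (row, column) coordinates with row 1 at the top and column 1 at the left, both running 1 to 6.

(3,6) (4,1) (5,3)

2

(3,6) attacks row 2 at column 6 and diagonals 5.
(4,1) attacks row 2 at column 1 and diagonals 3.
(5,3) attacks row 2 at column 3 and diagonals 6.
Attacked columns: {1, 3, 5, 6}. Safe: {2, 4}.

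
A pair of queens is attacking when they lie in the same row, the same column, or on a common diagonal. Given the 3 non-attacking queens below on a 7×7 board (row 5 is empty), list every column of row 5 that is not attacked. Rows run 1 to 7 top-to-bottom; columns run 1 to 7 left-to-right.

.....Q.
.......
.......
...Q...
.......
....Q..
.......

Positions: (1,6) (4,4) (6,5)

(1,6) attacks row 5 at column 6 and diagonals 2.
(4,4) attacks row 5 at column 4 and diagonals 3, 5.
(6,5) attacks row 5 at column 5 and diagonals 4, 6.
Attacked columns: {2, 3, 4, 5, 6}. Safe: {1, 7}.

columns 1, 7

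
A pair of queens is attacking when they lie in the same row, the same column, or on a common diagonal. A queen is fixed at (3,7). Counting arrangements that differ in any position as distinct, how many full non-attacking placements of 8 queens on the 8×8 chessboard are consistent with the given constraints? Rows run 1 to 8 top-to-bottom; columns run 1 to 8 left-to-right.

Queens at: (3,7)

Branch on row 1: col 1 → 0; col 2 → 2; col 3 → 2; col 4 → 3; col 6 → 7; col 8 → 0.
Sum: 0 + 2 + 2 + 3 + 7 + 0 = 14.

14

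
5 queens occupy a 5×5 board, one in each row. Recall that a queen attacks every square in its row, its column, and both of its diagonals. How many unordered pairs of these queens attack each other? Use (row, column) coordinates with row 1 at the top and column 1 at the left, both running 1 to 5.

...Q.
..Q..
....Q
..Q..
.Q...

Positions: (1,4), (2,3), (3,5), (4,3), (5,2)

3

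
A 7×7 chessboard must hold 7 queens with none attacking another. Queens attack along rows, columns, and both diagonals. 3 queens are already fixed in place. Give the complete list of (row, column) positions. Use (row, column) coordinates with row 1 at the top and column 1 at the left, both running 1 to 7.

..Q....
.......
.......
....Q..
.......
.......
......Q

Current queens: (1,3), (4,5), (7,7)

Row 2: attacked by (1,3)→{2,3,4}; (4,5)→{3,5,7}; (7,7)→{2,7}. Safe: 1, 6. Place at column 6.
Row 3: attacked by (1,3)→{1,3,5}; (2,6)→{5,6,7}; (4,5)→{4,5,6}; (7,7)→{3,7}. Safe: 2. Place at column 2.
Row 5: attacked by (1,3)→{3,7}; (2,6)→{3,6}; (3,2)→{2,4}; (4,5)→{4,5,6}; (7,7)→{5,7}. Safe: 1. Place at column 1.
Row 6: attacked by (1,3)→{3}; (2,6)→{2,6}; (3,2)→{2,5}; (4,5)→{3,5,7}; (5,1)→{1,2}; (7,7)→{6,7}. Safe: 4. Place at column 4.
Columns [3, 6, 2, 5, 1, 4, 7], r−c [-2, -4, 1, -1, 4, 2, 0], r+c [4, 8, 5, 9, 6, 10, 14] are all distinct, so no two queens attack.

(1,3) (2,6) (3,2) (4,5) (5,1) (6,4) (7,7)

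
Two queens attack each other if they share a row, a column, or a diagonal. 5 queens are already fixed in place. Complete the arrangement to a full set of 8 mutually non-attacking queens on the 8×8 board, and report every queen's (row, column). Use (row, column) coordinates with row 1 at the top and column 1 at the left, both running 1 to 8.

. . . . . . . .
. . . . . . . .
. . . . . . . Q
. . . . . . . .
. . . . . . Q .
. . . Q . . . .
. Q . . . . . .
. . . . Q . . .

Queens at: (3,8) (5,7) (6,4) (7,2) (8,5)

Row 1: attacked by (3,8)→{6,8}; (5,7)→{3,7}; (6,4)→{4}; (7,2)→{2,8}; (8,5)→{5}. Safe: 1. Place at column 1.
Row 2: attacked by (1,1)→{1,2}; (3,8)→{7,8}; (5,7)→{4,7}; (6,4)→{4,8}; (7,2)→{2,7}; (8,5)→{5}. Safe: 3, 6. Place at column 6.
Row 4: attacked by (1,1)→{1,4}; (2,6)→{4,6,8}; (3,8)→{7,8}; (5,7)→{6,7,8}; (6,4)→{2,4,6}; (7,2)→{2,5}; (8,5)→{1,5}. Safe: 3. Place at column 3.
Columns [1, 6, 8, 3, 7, 4, 2, 5], r−c [0, -4, -5, 1, -2, 2, 5, 3], r+c [2, 8, 11, 7, 12, 10, 9, 13] are all distinct, so no two queens attack.

(1,1) (2,6) (3,8) (4,3) (5,7) (6,4) (7,2) (8,5)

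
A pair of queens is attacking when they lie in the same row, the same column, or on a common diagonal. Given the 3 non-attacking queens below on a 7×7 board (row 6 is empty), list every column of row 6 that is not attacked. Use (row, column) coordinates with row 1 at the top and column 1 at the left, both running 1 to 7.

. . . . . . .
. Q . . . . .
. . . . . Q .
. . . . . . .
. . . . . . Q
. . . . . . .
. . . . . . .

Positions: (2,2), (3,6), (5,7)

columns 1, 4, 5

(2,2) attacks row 6 at column 2 and diagonals 6.
(3,6) attacks row 6 at column 6 and diagonals 3.
(5,7) attacks row 6 at column 7 and diagonals 6.
Attacked columns: {2, 3, 6, 7}. Safe: {1, 4, 5}.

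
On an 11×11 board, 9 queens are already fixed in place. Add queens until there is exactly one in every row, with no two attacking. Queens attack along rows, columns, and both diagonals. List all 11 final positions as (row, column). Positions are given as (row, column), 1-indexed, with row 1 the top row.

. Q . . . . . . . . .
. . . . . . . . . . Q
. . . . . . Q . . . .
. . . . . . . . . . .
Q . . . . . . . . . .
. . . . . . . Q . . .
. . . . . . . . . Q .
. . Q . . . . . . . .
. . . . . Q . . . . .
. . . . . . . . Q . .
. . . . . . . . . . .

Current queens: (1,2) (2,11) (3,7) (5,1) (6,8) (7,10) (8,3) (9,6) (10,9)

Row 4: attacked by (1,2)→{2,5}; (2,11)→{9,11}; (3,7)→{6,7,8}; (5,1)→{1,2}; (6,8)→{6,8,10}; (7,10)→{7,10}; (8,3)→{3,7}; (9,6)→{1,6,11}; (10,9)→{3,9}. Safe: 4. Place at column 4.
Row 11: attacked by (1,2)→{2}; (2,11)→{2,11}; (3,7)→{7}; (4,4)→{4,11}; (5,1)→{1,7}; (6,8)→{3,8}; (7,10)→{6,10}; (8,3)→{3,6}; (9,6)→{4,6,8}; (10,9)→{8,9,10}. Safe: 5. Place at column 5.
Columns [2, 11, 7, 4, 1, 8, 10, 3, 6, 9, 5], r−c [-1, -9, -4, 0, 4, -2, -3, 5, 3, 1, 6], r+c [3, 13, 10, 8, 6, 14, 17, 11, 15, 19, 16] are all distinct, so no two queens attack.

(1,2) (2,11) (3,7) (4,4) (5,1) (6,8) (7,10) (8,3) (9,6) (10,9) (11,5)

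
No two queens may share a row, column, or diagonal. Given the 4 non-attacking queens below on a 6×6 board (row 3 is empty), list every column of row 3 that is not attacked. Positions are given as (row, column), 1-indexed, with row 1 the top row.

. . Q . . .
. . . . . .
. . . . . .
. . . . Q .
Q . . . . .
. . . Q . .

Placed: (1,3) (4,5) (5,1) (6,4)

columns 2

(1,3) attacks row 3 at column 3 and diagonals 1, 5.
(4,5) attacks row 3 at column 5 and diagonals 4, 6.
(5,1) attacks row 3 at column 1 and diagonals 3.
(6,4) attacks row 3 at column 4 and diagonals 1.
Attacked columns: {1, 3, 4, 5, 6}. Safe: {2}.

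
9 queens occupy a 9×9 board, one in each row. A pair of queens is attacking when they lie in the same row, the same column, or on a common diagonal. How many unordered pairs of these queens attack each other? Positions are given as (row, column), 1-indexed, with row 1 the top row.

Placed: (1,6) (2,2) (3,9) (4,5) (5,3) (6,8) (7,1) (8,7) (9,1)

Same column: (7,1)–(9,1) (column 1).
Same diagonal: (5,3)–(7,1) (|5−7| = |3−1| = 2).
Total attacking pairs: 2.

2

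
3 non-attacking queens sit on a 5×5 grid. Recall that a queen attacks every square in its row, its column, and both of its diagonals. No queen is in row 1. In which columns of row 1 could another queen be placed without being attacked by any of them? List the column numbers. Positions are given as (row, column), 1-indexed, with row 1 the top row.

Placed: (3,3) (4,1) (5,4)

columns 2

(3,3) attacks row 1 at column 3 and diagonals 1, 5.
(4,1) attacks row 1 at column 1 and diagonals 4.
(5,4) attacks row 1 at column 4.
Attacked columns: {1, 3, 4, 5}. Safe: {2}.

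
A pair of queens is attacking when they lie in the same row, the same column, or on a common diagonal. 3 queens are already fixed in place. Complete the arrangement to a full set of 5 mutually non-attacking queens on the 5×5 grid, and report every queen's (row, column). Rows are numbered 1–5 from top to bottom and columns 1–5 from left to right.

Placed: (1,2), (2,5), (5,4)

Row 3: attacked by (1,2)→{2,4}; (2,5)→{4,5}; (5,4)→{2,4}. Safe: 1, 3. Place at column 3.
Row 4: attacked by (1,2)→{2,5}; (2,5)→{3,5}; (3,3)→{2,3,4}; (5,4)→{3,4,5}. Safe: 1. Place at column 1.
Columns [2, 5, 3, 1, 4], r−c [-1, -3, 0, 3, 1], r+c [3, 7, 6, 5, 9] are all distinct, so no two queens attack.

(1,2) (2,5) (3,3) (4,1) (5,4)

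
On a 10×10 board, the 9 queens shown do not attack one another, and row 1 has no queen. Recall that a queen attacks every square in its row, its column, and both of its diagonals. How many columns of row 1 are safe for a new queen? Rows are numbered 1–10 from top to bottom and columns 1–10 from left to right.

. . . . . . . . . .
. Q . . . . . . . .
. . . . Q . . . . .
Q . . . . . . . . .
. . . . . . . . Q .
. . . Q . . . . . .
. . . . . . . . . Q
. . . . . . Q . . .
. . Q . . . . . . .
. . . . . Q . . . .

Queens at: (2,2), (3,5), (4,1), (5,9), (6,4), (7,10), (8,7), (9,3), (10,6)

(2,2) attacks row 1 at column 2 and diagonals 1, 3.
(3,5) attacks row 1 at column 5 and diagonals 3, 7.
(4,1) attacks row 1 at column 1 and diagonals 4.
(5,9) attacks row 1 at column 9 and diagonals 5.
(6,4) attacks row 1 at column 4 and diagonals 9.
(7,10) attacks row 1 at column 10 and diagonals 4.
(8,7) attacks row 1 at column 7.
(9,3) attacks row 1 at column 3.
(10,6) attacks row 1 at column 6.
Attacked columns: {1, 2, 3, 4, 5, 6, 7, 9, 10}. Safe: {8}.

1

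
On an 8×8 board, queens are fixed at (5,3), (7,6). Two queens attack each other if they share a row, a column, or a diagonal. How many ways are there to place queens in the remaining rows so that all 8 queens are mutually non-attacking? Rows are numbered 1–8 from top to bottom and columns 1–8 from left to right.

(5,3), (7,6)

3

Branch on row 1: col 1 → 0; col 2 → 1; col 4 → 0; col 5 → 2; col 8 → 0.
Sum: 0 + 1 + 0 + 2 + 0 = 3.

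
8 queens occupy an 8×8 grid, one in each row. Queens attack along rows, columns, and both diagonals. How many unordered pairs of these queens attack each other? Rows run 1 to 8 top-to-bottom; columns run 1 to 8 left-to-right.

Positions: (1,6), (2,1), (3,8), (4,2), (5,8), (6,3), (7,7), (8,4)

Same column: (3,8)–(5,8) (column 8).
Same diagonal: (1,6)–(3,8) (|1−3| = |6−8| = 2).
Total attacking pairs: 2.

2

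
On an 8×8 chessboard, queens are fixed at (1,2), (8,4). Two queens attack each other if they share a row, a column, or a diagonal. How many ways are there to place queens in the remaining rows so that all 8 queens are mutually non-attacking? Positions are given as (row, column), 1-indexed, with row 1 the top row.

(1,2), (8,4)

Branch on row 2: col 5 → 1; col 6 → 0; col 7 → 1; col 8 → 1.
Sum: 1 + 0 + 1 + 1 = 3.

3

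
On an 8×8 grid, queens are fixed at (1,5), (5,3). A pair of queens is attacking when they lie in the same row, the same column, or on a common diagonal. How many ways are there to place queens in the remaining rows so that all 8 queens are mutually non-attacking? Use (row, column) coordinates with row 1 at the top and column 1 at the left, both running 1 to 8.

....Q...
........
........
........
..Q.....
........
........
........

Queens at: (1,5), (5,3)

6

Branch on row 2: col 1 → 1; col 2 → 1; col 7 → 3; col 8 → 1.
Sum: 1 + 1 + 3 + 1 = 6.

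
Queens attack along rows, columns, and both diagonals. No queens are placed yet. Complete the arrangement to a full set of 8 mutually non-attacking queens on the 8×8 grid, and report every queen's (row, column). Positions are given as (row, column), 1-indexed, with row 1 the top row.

Row 1: Safe: 1, 2, 3, 4, 5, 6, 7, 8. Place at column 1.
Row 2: attacked by (1,1)→{1,2}. Safe: 3, 4, 5, 6, 7, 8. Place at column 6.
Row 3: attacked by (1,1)→{1,3}; (2,6)→{5,6,7}. Safe: 2, 4, 8. Place at column 8.
Row 4: attacked by (1,1)→{1,4}; (2,6)→{4,6,8}; (3,8)→{7,8}. Safe: 2, 3, 5. Place at column 3.
Row 5: attacked by (1,1)→{1,5}; (2,6)→{3,6}; (3,8)→{6,8}; (4,3)→{2,3,4}. Safe: 7. Place at column 7.
Row 6: attacked by (1,1)→{1,6}; (2,6)→{2,6}; (3,8)→{5,8}; (4,3)→{1,3,5}; (5,7)→{6,7,8}. Safe: 4. Place at column 4.
Row 7: attacked by (1,1)→{1,7}; (2,6)→{1,6}; (3,8)→{4,8}; (4,3)→{3,6}; (5,7)→{5,7}; (6,4)→{3,4,5}. Safe: 2. Place at column 2.
Row 8: attacked by (1,1)→{1,8}; (2,6)→{6}; (3,8)→{3,8}; (4,3)→{3,7}; (5,7)→{4,7}; (6,4)→{2,4,6}; (7,2)→{1,2,3}. Safe: 5. Place at column 5.
Columns [1, 6, 8, 3, 7, 4, 2, 5], r−c [0, -4, -5, 1, -2, 2, 5, 3], r+c [2, 8, 11, 7, 12, 10, 9, 13] are all distinct, so no two queens attack.

(1,1) (2,6) (3,8) (4,3) (5,7) (6,4) (7,2) (8,5)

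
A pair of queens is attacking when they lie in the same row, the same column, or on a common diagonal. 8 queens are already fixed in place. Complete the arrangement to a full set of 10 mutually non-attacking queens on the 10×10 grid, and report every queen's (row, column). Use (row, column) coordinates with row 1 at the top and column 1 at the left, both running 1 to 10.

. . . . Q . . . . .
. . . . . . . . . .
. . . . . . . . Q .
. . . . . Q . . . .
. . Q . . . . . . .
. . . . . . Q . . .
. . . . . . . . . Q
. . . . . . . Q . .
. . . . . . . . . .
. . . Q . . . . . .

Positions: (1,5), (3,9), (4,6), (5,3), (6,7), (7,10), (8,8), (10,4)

(1,5) (2,1) (3,9) (4,6) (5,3) (6,7) (7,10) (8,8) (9,2) (10,4)

Row 2: attacked by (1,5)→{4,5,6}; (3,9)→{8,9,10}; (4,6)→{4,6,8}; (5,3)→{3,6}; (6,7)→{3,7}; (7,10)→{5,10}; (8,8)→{2,8}; (10,4)→{4}. Safe: 1. Place at column 1.
Row 9: attacked by (1,5)→{5}; (2,1)→{1,8}; (3,9)→{3,9}; (4,6)→{1,6}; (5,3)→{3,7}; (6,7)→{4,7,10}; (7,10)→{8,10}; (8,8)→{7,8,9}; (10,4)→{3,4,5}. Safe: 2. Place at column 2.
Columns [5, 1, 9, 6, 3, 7, 10, 8, 2, 4], r−c [-4, 1, -6, -2, 2, -1, -3, 0, 7, 6], r+c [6, 3, 12, 10, 8, 13, 17, 16, 11, 14] are all distinct, so no two queens attack.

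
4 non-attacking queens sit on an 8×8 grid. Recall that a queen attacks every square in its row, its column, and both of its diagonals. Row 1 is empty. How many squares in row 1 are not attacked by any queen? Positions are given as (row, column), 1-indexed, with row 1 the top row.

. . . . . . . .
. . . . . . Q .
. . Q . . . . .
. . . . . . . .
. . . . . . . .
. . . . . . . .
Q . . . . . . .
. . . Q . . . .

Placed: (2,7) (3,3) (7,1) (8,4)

(2,7) attacks row 1 at column 7 and diagonals 6, 8.
(3,3) attacks row 1 at column 3 and diagonals 1, 5.
(7,1) attacks row 1 at column 1 and diagonals 7.
(8,4) attacks row 1 at column 4.
Attacked columns: {1, 3, 4, 5, 6, 7, 8}. Safe: {2}.

1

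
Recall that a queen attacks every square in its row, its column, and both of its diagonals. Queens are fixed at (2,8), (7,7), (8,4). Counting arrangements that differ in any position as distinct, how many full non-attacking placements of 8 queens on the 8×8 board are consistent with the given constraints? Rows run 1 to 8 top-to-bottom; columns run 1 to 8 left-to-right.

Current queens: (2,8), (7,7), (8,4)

1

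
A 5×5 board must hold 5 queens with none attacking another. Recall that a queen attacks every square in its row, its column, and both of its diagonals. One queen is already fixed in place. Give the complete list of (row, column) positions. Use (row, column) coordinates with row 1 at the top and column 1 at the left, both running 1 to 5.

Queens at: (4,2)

(1,1) (2,3) (3,5) (4,2) (5,4)

Row 1: attacked by (4,2)→{2,5}. Safe: 1, 3, 4. Place at column 1.
Row 2: attacked by (1,1)→{1,2}; (4,2)→{2,4}. Safe: 3, 5. Place at column 3.
Row 3: attacked by (1,1)→{1,3}; (2,3)→{2,3,4}; (4,2)→{1,2,3}. Safe: 5. Place at column 5.
Row 5: attacked by (1,1)→{1,5}; (2,3)→{3}; (3,5)→{3,5}; (4,2)→{1,2,3}. Safe: 4. Place at column 4.
Columns [1, 3, 5, 2, 4], r−c [0, -1, -2, 2, 1], r+c [2, 5, 8, 6, 9] are all distinct, so no two queens attack.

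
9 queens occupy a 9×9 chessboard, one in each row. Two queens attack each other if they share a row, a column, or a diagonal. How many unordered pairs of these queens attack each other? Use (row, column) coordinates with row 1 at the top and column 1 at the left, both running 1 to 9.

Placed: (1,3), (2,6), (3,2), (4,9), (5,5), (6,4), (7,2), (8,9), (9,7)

4

Same column: (3,2)–(7,2) (column 2); (4,9)–(8,9) (column 9).
Same diagonal: (5,5)–(6,4) (|5−6| = |5−4| = 1); (6,4)–(9,7) (|6−9| = |4−7| = 3).
Total attacking pairs: 4.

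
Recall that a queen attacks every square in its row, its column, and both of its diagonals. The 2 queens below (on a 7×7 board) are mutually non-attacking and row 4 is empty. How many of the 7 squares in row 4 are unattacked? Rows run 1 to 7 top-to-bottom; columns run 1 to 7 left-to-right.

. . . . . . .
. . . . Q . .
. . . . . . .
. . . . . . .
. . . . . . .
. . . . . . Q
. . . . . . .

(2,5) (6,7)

(2,5) attacks row 4 at column 5 and diagonals 3, 7.
(6,7) attacks row 4 at column 7 and diagonals 5.
Attacked columns: {3, 5, 7}. Safe: {1, 2, 4, 6}.

4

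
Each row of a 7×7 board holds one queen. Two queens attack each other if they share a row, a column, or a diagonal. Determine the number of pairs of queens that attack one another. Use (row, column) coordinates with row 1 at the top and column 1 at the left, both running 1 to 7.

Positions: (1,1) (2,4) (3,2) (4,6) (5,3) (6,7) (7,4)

Same column: (2,4)–(7,4) (column 4).
Same diagonal: (2,4)–(4,6) (|2−4| = |4−6| = 2).
Total attacking pairs: 2.

2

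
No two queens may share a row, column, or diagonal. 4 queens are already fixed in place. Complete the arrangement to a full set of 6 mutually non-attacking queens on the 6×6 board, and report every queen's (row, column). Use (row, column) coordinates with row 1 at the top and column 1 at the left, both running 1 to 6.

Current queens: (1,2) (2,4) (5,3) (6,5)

Row 3: attacked by (1,2)→{2,4}; (2,4)→{3,4,5}; (5,3)→{1,3,5}; (6,5)→{2,5}. Safe: 6. Place at column 6.
Row 4: attacked by (1,2)→{2,5}; (2,4)→{2,4,6}; (3,6)→{5,6}; (5,3)→{2,3,4}; (6,5)→{3,5}. Safe: 1. Place at column 1.
Columns [2, 4, 6, 1, 3, 5], r−c [-1, -2, -3, 3, 2, 1], r+c [3, 6, 9, 5, 8, 11] are all distinct, so no two queens attack.

(1,2) (2,4) (3,6) (4,1) (5,3) (6,5)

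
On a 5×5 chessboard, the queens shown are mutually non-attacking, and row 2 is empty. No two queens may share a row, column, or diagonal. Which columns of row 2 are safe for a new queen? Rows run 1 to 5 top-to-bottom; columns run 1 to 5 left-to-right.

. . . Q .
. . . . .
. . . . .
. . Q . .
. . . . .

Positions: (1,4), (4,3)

columns 2

(1,4) attacks row 2 at column 4 and diagonals 3, 5.
(4,3) attacks row 2 at column 3 and diagonals 1, 5.
Attacked columns: {1, 3, 4, 5}. Safe: {2}.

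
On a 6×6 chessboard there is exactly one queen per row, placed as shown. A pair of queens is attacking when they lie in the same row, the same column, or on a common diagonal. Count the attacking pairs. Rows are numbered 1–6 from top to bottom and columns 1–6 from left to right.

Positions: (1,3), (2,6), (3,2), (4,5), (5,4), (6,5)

Same column: (4,5)–(6,5) (column 5).
Same diagonal: (3,2)–(5,4) (|3−5| = |2−4| = 2); (3,2)–(6,5) (|3−6| = |2−5| = 3); (4,5)–(5,4) (|4−5| = |5−4| = 1); (5,4)–(6,5) (|5−6| = |4−5| = 1).
Total attacking pairs: 5.

5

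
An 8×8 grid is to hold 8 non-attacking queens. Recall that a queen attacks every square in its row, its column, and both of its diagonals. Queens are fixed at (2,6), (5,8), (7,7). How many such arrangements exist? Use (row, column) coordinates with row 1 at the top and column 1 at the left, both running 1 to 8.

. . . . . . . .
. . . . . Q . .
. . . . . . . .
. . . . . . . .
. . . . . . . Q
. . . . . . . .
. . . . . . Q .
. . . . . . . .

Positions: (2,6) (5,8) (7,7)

Branch on row 1: col 2 → 0; col 3 → 3.
Sum: 0 + 3 = 3.

3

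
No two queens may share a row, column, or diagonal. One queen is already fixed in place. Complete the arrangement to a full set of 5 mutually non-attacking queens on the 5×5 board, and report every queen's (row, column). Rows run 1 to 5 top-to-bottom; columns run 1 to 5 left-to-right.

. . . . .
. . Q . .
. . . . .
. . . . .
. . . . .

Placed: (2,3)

Row 1: attacked by (2,3)→{2,3,4}. Safe: 1, 5. Place at column 5.
Row 3: attacked by (1,5)→{3,5}; (2,3)→{2,3,4}. Safe: 1. Place at column 1.
Row 4: attacked by (1,5)→{2,5}; (2,3)→{1,3,5}; (3,1)→{1,2}. Safe: 4. Place at column 4.
Row 5: attacked by (1,5)→{1,5}; (2,3)→{3}; (3,1)→{1,3}; (4,4)→{3,4,5}. Safe: 2. Place at column 2.
Columns [5, 3, 1, 4, 2], r−c [-4, -1, 2, 0, 3], r+c [6, 5, 4, 8, 7] are all distinct, so no two queens attack.

(1,5) (2,3) (3,1) (4,4) (5,2)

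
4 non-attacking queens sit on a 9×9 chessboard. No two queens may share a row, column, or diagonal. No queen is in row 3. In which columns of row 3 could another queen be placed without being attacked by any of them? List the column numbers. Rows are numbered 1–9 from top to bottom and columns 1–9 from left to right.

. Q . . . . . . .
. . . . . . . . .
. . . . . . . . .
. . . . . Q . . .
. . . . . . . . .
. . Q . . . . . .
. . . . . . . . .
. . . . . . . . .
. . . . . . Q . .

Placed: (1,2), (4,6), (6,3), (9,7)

(1,2) attacks row 3 at column 2 and diagonals 4.
(4,6) attacks row 3 at column 6 and diagonals 5, 7.
(6,3) attacks row 3 at column 3 and diagonals 6.
(9,7) attacks row 3 at column 7 and diagonals 1.
Attacked columns: {1, 2, 3, 4, 5, 6, 7}. Safe: {8, 9}.

columns 8, 9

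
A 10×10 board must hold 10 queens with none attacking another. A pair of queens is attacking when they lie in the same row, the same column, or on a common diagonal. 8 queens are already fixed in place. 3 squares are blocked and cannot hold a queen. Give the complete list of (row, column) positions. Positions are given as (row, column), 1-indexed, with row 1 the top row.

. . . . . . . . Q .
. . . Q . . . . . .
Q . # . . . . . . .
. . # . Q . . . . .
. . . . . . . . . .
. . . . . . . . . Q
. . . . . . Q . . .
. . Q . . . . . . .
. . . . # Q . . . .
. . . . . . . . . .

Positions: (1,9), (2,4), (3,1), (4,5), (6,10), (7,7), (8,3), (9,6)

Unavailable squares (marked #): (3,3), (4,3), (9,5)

Row 5: attacked by (1,9)→{5,9}; (2,4)→{1,4,7}; (3,1)→{1,3}; (4,5)→{4,5,6}; (6,10)→{9,10}; (7,7)→{5,7,9}; (8,3)→{3,6}; (9,6)→{2,6,10}. Safe: 8. Place at column 8.
Row 10: attacked by (1,9)→{9}; (2,4)→{4}; (3,1)→{1,8}; (4,5)→{5}; (5,8)→{3,8}; (6,10)→{6,10}; (7,7)→{4,7,10}; (8,3)→{1,3,5}; (9,6)→{5,6,7}. Safe: 2. Place at column 2.
Columns [9, 4, 1, 5, 8, 10, 7, 3, 6, 2], r−c [-8, -2, 2, -1, -3, -4, 0, 5, 3, 8], r+c [10, 6, 4, 9, 13, 16, 14, 11, 15, 12] are all distinct, so no two queens attack.

(1,9) (2,4) (3,1) (4,5) (5,8) (6,10) (7,7) (8,3) (9,6) (10,2)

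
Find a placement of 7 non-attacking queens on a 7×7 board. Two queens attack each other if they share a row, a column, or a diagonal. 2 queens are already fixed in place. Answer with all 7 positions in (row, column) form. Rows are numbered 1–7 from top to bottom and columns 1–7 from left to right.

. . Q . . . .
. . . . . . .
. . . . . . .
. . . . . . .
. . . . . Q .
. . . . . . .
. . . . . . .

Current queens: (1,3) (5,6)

(1,3) (2,7) (3,2) (4,4) (5,6) (6,1) (7,5)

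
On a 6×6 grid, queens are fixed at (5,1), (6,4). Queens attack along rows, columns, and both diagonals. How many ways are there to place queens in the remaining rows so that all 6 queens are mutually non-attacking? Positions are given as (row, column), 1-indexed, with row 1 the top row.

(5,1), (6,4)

Branch on row 1: col 2 → 0; col 3 → 1; col 6 → 0.
Sum: 0 + 1 + 0 = 1.

1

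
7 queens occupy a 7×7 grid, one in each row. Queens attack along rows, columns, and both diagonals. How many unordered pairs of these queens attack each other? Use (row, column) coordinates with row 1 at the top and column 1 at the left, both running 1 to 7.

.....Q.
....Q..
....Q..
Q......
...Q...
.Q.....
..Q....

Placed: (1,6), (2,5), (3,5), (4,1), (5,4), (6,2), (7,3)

4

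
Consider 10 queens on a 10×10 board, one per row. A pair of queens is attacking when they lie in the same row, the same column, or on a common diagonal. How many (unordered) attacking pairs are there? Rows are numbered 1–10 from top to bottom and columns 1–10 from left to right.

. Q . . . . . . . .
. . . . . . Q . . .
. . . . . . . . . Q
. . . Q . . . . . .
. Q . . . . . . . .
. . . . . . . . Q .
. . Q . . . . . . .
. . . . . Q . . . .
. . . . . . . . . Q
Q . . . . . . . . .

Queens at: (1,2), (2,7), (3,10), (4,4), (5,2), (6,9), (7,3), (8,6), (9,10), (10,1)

3

Same column: (1,2)–(5,2) (column 2); (3,10)–(9,10) (column 10).
Same diagonal: (1,2)–(9,10) (|1−9| = |2−10| = 8).
Total attacking pairs: 3.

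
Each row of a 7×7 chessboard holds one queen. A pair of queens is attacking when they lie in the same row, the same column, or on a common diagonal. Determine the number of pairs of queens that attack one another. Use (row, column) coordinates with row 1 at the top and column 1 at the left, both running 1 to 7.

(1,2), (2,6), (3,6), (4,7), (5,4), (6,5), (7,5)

6

Same column: (2,6)–(3,6) (column 6); (6,5)–(7,5) (column 5).
Same diagonal: (3,6)–(4,7) (|3−4| = |6−7| = 1); (3,6)–(5,4) (|3−5| = |6−4| = 2); (4,7)–(6,5) (|4−6| = |7−5| = 2); (5,4)–(6,5) (|5−6| = |4−5| = 1).
Total attacking pairs: 6.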